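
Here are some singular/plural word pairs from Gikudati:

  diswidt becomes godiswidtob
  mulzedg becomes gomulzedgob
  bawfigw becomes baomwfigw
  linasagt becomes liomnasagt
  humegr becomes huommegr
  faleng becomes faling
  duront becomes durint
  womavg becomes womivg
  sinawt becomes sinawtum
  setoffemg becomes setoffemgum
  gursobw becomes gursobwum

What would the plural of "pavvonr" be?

diswidt and linasagt both end in -t yet inflect differently (godiswidtob, liomnasagt), so the final letter is not what conditions the rule; the second-to-last letter is.
"pavvonr" has second-to-last letter 'n'. The stems whose second-to-last letter is 'n' (faleng → faling, duront → durint) change the last vowel to 'i'.
So pavvonr → pavvinr.

pavvinr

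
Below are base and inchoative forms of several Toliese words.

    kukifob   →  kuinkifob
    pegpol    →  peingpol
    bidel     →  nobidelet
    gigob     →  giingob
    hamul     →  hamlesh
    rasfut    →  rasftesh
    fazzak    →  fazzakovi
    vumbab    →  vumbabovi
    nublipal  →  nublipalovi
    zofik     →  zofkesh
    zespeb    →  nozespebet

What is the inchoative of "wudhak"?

wudhakovi

nublipal and pegpol both end in -l yet inflect differently (nublipalovi, peingpol), so the final letter is not what conditions the rule; the last vowel is.
"wudhak" has last vowel 'a'. The stems whose last vowel is 'a' (nublipal → nublipalovi, fazzak → fazzakovi, vumbab → vumbabovi) add -ovi.
The other patterns: stems whose last vowel is 'o' insert -in- after the first vowel; stems whose last vowel is 'e' add no- … -et around the stem; stems whose last vowel is 'i' or 'u' delete the last vowel and add -esh.
So wudhak → wudhakovi.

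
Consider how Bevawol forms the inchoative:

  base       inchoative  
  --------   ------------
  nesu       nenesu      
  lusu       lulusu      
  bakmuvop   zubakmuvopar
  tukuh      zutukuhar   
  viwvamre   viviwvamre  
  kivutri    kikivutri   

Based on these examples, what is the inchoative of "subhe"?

susubhe

tukuh and nesu both have last vowel 'u' yet inflect differently (zutukuhar, nenesu), so the last vowel is not what conditions the rule; whether the stem ends in a vowel or a consonant is.
"subhe" ends in a vowel. The stems ending in a vowel (nesu → nenesu, viwvamre → viviwvamre, lusu → lulusu) repeat the first consonant+vowel as a prefix.
So subhe → susubhe.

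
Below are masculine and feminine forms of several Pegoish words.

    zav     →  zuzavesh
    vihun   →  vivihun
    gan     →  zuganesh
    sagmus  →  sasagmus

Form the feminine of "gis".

gan and vihun both end in -n yet inflect differently (zuganesh, vivihun), so the final letter is not what conditions the rule; the number of vowels is.
"gis" has 1 vowel. The stems with 1 vowel (gan → zuganesh, zav → zuzavesh) add zu- … -esh around the stem.
The other pattern: stems with 2 vowels repeat the first consonant+vowel as a prefix.
So gis → zugisesh.

zugisesh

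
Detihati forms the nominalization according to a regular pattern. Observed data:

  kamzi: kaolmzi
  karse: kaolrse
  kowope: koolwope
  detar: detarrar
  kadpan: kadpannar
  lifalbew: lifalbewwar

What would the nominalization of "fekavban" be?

fekavbannar

"fekavban" ends in a consonant. The stems ending in a consonant (detar → detarrar, kadpan → kadpannar, lifalbew → lifalbewwar) double the final consonant and add -ar.
So fekavban → fekavbannar.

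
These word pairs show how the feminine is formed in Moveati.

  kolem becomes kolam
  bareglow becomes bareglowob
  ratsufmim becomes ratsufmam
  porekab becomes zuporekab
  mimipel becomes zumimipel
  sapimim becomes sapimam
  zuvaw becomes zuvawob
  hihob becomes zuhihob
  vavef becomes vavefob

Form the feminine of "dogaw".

"dogaw" ends in -w. The stems ending in -w (zuvaw → zuvawob, bareglow → bareglowob) add -ob.
The other patterns: stems ending in -m change the last vowel to 'a'; stems ending in -b or -l add the prefix zu-.
So dogaw → dogawob.

dogawob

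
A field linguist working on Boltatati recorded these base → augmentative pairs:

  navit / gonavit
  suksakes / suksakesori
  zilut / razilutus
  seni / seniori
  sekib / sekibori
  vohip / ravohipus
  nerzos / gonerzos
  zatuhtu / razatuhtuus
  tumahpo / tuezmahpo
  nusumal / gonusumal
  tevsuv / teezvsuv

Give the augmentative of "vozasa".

ravozasaus

"vozasa" begins with v-. The one such stem in the data (vohip → ravohipus) adds ra- … -us around the stem, so the same rule applies.
The other patterns: stems beginning with n- add the prefix go-; stems beginning with s- add -ori; stems beginning with t- insert -ez- after the first vowel.
So vozasa → ravozasaus.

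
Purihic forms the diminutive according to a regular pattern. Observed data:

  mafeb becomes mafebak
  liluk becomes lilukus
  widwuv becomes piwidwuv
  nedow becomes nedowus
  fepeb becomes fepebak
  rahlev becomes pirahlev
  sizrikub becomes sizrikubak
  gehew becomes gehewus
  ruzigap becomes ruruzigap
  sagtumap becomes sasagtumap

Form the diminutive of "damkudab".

damkudabak

sizrikub and widwuv both have last vowel 'u' yet inflect differently (sizrikubak, piwidwuv), so the last vowel is not what conditions the rule; the final letter is.
"damkudab" ends in -b. The stems ending in -b (sizrikub → sizrikubak, mafeb → mafebak, fepeb → fepebak) add -ak.
The other patterns: stems ending in -p repeat the first consonant+vowel as a prefix; stems ending in -v add the prefix pi-; stems ending in -k or -w add -us.
So damkudab → damkudabak.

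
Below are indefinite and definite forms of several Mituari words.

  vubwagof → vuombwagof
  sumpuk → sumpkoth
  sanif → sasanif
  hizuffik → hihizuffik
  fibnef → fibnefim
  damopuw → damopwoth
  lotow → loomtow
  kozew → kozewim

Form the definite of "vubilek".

vubilekim

kozew and lotow both end in -w yet inflect differently (kozewim, loomtow), so the final letter is not what conditions the rule; the last vowel is.
"vubilek" has last vowel 'e'. The stems whose last vowel is 'e' (kozew → kozewim, fibnef → fibnefim) add -im.
So vubilek → vubilekim.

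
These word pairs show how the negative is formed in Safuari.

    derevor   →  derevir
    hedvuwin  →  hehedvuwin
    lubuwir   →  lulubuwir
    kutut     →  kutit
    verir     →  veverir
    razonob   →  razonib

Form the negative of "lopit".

lolopit

lubuwir and derevor both end in -r yet inflect differently (lulubuwir, derevir), so the final letter is not what conditions the rule; the last vowel is.
"lopit" has last vowel 'i'. The stems whose last vowel is 'i' (lubuwir → lulubuwir, hedvuwin → hehedvuwin, verir → veverir) repeat the first consonant+vowel as a prefix.
The other pattern: stems whose last vowel is 'o' or 'u' change the last vowel to 'i'.
So lopit → lolopit.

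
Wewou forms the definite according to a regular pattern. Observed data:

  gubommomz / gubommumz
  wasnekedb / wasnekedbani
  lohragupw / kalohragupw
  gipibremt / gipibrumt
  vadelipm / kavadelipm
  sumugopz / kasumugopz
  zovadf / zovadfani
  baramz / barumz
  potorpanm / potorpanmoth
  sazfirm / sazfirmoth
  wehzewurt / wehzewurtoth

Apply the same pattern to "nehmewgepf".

kanehmewgepf

sumugopz and baramz both end in -z yet inflect differently (kasumugopz, barumz), so the final letter is not what conditions the rule; the second-to-last letter is.
"nehmewgepf" has second-to-last letter 'p'. The stems whose second-to-last letter is 'p' (lohragupw → kalohragupw, sumugopz → kasumugopz, vadelipm → kavadelipm) add the prefix ka-.
The other patterns: stems whose second-to-last letter is 'd' add -ani; stems whose second-to-last letter is 'm' change the last vowel to 'u'; stems whose second-to-last letter is 'n' or 'r' add -oth.
So nehmewgepf → kanehmewgepf.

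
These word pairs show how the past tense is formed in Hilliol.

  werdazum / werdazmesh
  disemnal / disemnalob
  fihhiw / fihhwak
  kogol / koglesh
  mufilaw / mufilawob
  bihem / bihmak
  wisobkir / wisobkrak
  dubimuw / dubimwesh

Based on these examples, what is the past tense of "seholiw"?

mufilaw and fihhiw both end in -w yet inflect differently (mufilawob, fihhwak), so the final letter is not what conditions the rule; the last vowel is.
"seholiw" has last vowel 'i'. The stems whose last vowel is 'i' (wisobkir → wisobkrak, fihhiw → fihhwak) delete the last vowel and add -ak.
So seholiw → seholwak.

seholwak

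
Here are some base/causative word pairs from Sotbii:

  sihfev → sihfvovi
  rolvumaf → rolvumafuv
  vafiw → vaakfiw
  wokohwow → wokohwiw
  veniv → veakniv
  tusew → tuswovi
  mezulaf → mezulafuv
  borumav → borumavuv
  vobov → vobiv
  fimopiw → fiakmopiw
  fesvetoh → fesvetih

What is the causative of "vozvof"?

"vozvof" has last vowel 'o'. The stems whose last vowel is 'o' (fesvetoh → fesvetih, vobov → vobiv, wokohwow → wokohwiw) change the last vowel to 'i'.
The other patterns: stems whose last vowel is 'a' add -uv; stems whose last vowel is 'i' insert -ak- after the first vowel; stems whose last vowel is 'e' delete the last vowel and add -ovi.
So vozvof → vozvif.

vozvif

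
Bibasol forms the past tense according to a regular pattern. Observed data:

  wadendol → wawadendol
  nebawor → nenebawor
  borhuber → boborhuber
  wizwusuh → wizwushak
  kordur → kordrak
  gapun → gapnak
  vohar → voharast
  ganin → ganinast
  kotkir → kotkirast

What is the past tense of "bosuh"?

nebawor and kordur both end in -r yet inflect differently (nenebawor, kordrak), so the final letter is not what conditions the rule; the last vowel is.
"bosuh" has last vowel 'u'. The stems whose last vowel is 'u' (wizwusuh → wizwushak, kordur → kordrak, gapun → gapnak) delete the last vowel and add -ak.
The other patterns: stems whose last vowel is 'e' or 'o' repeat the first consonant+vowel as a prefix; stems whose last vowel is 'a' or 'i' add -ast.
So bosuh → boshak.

boshak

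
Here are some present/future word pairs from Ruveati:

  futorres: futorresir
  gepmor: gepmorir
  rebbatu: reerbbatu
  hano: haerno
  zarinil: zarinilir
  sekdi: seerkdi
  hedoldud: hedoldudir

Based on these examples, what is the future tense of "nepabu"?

neerpabu

gepmor and hano both have last vowel 'o' yet inflect differently (gepmorir, haerno), so the last vowel is not what conditions the rule; whether the stem ends in a vowel or a consonant is.
"nepabu" ends in a vowel. The stems ending in a vowel (hano → haerno, sekdi → seerkdi, rebbatu → reerbbatu) insert -er- after the first vowel.
So nepabu → neerpabu.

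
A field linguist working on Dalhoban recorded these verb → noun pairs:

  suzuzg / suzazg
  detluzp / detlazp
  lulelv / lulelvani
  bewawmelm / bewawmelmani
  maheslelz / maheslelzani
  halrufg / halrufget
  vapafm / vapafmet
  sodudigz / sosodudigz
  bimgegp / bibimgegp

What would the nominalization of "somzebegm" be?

sosomzebegm

suzuzg and halrufg both end in -g yet inflect differently (suzazg, halrufget), so the final letter is not what conditions the rule; the second-to-last letter is.
"somzebegm" has second-to-last letter 'g'. The stems whose second-to-last letter is 'g' (sodudigz → sosodudigz, bimgegp → bibimgegp) repeat the first consonant+vowel as a prefix.
So somzebegm → sosomzebegm.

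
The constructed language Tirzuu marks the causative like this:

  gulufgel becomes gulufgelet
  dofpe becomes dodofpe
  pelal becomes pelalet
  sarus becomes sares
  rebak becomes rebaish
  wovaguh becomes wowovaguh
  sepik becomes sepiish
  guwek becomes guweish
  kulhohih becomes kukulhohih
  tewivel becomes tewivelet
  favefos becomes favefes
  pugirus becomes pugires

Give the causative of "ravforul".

ravforulet

"ravforul" ends in -l. The stems ending in -l (gulufgel → gulufgelet, pelal → pelalet, tewivel → tewivelet) add -et.
The other patterns: stems ending in -k drop the final letter and add -ish; stems ending in -s change the last vowel to 'e'; stems ending in -e or -h repeat the first consonant+vowel as a prefix.
So ravforul → ravforulet.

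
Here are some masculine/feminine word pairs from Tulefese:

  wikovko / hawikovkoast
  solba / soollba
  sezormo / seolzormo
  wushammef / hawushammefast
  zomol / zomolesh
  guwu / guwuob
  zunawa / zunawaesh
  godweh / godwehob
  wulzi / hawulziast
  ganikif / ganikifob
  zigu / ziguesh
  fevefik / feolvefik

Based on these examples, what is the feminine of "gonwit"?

zigu and guwu both end in -u yet inflect differently (ziguesh, guwuob), so the final letter is not what conditions the rule; the first letter is.
"gonwit" begins with g-. The stems beginning with g- (guwu → guwuob, godweh → godwehob, ganikif → ganikifob) add -ob.
The other patterns: stems beginning with z- add -esh; stems beginning with w- add ha- … -ast around the stem; stems beginning with f- or s- insert -ol- after the first vowel.
So gonwit → gonwitob.

gonwitob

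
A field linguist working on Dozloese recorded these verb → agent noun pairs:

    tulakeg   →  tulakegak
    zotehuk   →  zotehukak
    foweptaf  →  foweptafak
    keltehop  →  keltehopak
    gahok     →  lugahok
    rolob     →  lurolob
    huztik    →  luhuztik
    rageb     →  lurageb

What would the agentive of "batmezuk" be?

batmezukak

zotehuk and gahok both end in -k yet inflect differently (zotehukak, lugahok), so the final letter is not what conditions the rule; the number of vowels is.
"batmezuk" has 3 vowels. The stems with 3 vowels (tulakeg → tulakegak, zotehuk → zotehukak, foweptaf → foweptafak) add -ak.
So batmezuk → batmezukak.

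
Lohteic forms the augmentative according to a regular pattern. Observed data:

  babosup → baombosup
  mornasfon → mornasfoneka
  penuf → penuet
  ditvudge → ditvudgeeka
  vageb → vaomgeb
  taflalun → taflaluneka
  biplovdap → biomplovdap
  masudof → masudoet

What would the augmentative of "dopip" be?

doompip

masudof and mornasfon both have last vowel 'o' yet inflect differently (masudoet, mornasfoneka), so the last vowel is not what conditions the rule; the final letter is.
"dopip" ends in -p. The stems ending in -p (biplovdap → biomplovdap, babosup → baombosup) insert -om- after the first vowel.
So dopip → doompip.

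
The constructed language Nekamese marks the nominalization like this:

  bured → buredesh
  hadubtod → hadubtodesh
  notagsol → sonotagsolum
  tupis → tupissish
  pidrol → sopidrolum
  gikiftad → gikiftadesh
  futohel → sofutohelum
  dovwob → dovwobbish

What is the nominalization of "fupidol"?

hadubtod and pidrol both have last vowel 'o' yet inflect differently (hadubtodesh, sopidrolum), so the last vowel is not what conditions the rule; the final letter is.
"fupidol" ends in -l. The stems ending in -l (pidrol → sopidrolum, notagsol → sonotagsolum, futohel → sofutohelum) add so- … -um around the stem.
So fupidol → sofupidolum.

sofupidolum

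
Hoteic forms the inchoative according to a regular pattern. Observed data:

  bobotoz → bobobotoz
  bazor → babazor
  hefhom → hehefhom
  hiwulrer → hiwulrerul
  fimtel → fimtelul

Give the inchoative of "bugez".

"bugez" has last vowel 'e'. The stems whose last vowel is 'e' (hiwulrer → hiwulrerul, fimtel → fimtelul) add -ul.
So bugez → bugezul.

bugezul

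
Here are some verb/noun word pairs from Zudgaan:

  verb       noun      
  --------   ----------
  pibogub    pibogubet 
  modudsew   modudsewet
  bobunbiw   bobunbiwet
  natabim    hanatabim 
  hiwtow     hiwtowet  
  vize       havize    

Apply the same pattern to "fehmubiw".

fehmubiwet

"fehmubiw" ends in -w. The stems ending in -w (bobunbiw → bobunbiwet, hiwtow → hiwtowet, modudsew → modudsewet) add -et.
The other pattern: stems ending in -e or -m add the prefix ha-.
So fehmubiw → fehmubiwet.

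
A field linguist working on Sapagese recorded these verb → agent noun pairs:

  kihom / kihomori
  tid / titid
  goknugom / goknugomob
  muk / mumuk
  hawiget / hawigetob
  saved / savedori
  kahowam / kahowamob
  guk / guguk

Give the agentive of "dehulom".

tid and saved both end in -d yet inflect differently (titid, savedori), so the final letter is not what conditions the rule; the number of vowels is.
"dehulom" has 3 vowels. The stems with 3 vowels (hawiget → hawigetob, goknugom → goknugomob, kahowam → kahowamob) add -ob.
The other patterns: stems with 1 vowel repeat the first consonant+vowel as a prefix; stems with 2 vowels add -ori.
So dehulom → dehulomob.

dehulomob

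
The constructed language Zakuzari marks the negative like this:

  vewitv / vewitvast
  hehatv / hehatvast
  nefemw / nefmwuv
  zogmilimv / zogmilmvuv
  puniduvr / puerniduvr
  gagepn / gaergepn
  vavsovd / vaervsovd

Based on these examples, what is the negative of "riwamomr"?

riwammruv

vewitv and zogmilimv both end in -v yet inflect differently (vewitvast, zogmilmvuv), so the final letter is not what conditions the rule; the second-to-last letter is.
"riwamomr" has second-to-last letter 'm'. The stems whose second-to-last letter is 'm' (nefemw → nefmwuv, zogmilimv → zogmilmvuv) delete the last vowel and add -uv.
So riwamomr → riwammruv.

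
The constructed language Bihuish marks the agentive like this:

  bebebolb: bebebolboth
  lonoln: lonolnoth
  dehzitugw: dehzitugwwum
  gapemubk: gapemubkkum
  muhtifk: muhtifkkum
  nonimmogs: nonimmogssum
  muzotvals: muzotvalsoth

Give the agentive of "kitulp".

kitulpoth

muzotvals and nonimmogs both end in -s yet inflect differently (muzotvalsoth, nonimmogssum), so the final letter is not what conditions the rule; the second-to-last letter is.
"kitulp" has second-to-last letter 'l'. The stems whose second-to-last letter is 'l' (bebebolb → bebebolboth, lonoln → lonolnoth, muzotvals → muzotvalsoth) add -oth.
The other pattern: stems whose second-to-last letter is 'b', 'f' or 'g' double the final consonant and add -um.
So kitulp → kitulpoth.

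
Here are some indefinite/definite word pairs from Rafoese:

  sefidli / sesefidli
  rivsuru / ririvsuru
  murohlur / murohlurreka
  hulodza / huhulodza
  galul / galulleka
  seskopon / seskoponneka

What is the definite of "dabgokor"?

rivsuru and galul both have last vowel 'u' yet inflect differently (ririvsuru, galulleka), so the last vowel is not what conditions the rule; whether the stem ends in a vowel or a consonant is.
"dabgokor" ends in a consonant. The stems ending in a consonant (galul → galulleka, seskopon → seskoponneka, murohlur → murohlurreka) double the final consonant and add -eka.
The other pattern: stems ending in a vowel repeat the first consonant+vowel as a prefix.
So dabgokor → dabgokorreka.

dabgokorreka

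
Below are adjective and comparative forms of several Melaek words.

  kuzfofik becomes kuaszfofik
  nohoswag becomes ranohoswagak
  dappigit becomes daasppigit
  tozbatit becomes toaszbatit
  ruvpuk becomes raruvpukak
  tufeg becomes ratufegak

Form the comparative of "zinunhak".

kuzfofik and ruvpuk both end in -k yet inflect differently (kuaszfofik, raruvpukak), so the final letter is not what conditions the rule; the last vowel is.
"zinunhak" has last vowel 'a'. The one such stem in the data (nohoswag → ranohoswagak) adds ra- … -ak around the stem, so the same rule applies.
The other pattern: stems whose last vowel is 'i' insert -as- after the first vowel.
So zinunhak → razinunhakak.

razinunhakak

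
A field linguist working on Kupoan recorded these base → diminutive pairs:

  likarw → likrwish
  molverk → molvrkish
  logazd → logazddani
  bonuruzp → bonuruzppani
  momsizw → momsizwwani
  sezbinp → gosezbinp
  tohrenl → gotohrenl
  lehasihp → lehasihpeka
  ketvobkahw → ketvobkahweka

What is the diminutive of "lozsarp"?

lozsrpish

"lozsarp" has second-to-last letter 'r'. The stems whose second-to-last letter is 'r' (likarw → likrwish, molverk → molvrkish) delete the last vowel and add -ish.
The other patterns: stems whose second-to-last letter is 'z' double the final consonant and add -ani; stems whose second-to-last letter is 'n' add the prefix go-; stems whose second-to-last letter is 'h' add -eka.
So lozsarp → lozsrpish.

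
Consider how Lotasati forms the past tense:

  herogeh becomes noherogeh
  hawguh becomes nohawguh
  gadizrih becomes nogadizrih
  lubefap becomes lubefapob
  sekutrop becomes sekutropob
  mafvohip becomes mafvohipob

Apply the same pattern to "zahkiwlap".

zahkiwlapob

"zahkiwlap" ends in -p. The stems ending in -p (lubefap → lubefapob, sekutrop → sekutropob, mafvohip → mafvohipob) add -ob.
The other pattern: stems ending in -h add the prefix no-.
So zahkiwlap → zahkiwlapob.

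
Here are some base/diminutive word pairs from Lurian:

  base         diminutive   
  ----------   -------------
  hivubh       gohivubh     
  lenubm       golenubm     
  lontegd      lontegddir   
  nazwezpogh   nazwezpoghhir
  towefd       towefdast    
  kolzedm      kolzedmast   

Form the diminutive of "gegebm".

gogegebm

hivubh and nazwezpogh both end in -h yet inflect differently (gohivubh, nazwezpoghhir), so the final letter is not what conditions the rule; the second-to-last letter is.
"gegebm" has second-to-last letter 'b'. The stems whose second-to-last letter is 'b' (hivubh → gohivubh, lenubm → golenubm) add the prefix go-.
So gegebm → gogegebm.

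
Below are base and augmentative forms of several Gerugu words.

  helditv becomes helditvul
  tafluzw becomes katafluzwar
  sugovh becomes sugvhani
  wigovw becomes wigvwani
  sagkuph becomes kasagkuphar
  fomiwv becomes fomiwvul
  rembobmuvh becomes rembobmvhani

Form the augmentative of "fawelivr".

sugovh and sagkuph both end in -h yet inflect differently (sugvhani, kasagkuphar), so the final letter is not what conditions the rule; the second-to-last letter is.
"fawelivr" has second-to-last letter 'v'. The stems whose second-to-last letter is 'v' (sugovh → sugvhani, rembobmuvh → rembobmvhani, wigovw → wigvwani) delete the last vowel and add -ani.
The other patterns: stems whose second-to-last letter is 't' or 'w' add -ul; stems whose second-to-last letter is 'p' or 'z' add ka- … -ar around the stem.
So fawelivr → fawelvrani.

fawelvrani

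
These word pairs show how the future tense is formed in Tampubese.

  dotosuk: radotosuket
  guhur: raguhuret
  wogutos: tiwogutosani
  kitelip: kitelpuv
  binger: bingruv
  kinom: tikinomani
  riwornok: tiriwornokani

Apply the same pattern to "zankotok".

"zankotok" has last vowel 'o'. The stems whose last vowel is 'o' (riwornok → tiriwornokani, kinom → tikinomani, wogutos → tiwogutosani) add ti- … -ani around the stem.
So zankotok → tizankotokani.

tizankotokani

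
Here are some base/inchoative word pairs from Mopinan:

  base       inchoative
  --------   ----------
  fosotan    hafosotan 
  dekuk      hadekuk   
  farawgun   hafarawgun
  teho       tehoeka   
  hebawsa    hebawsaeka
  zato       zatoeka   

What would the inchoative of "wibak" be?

"wibak" ends in a consonant. The stems ending in a consonant (farawgun → hafarawgun, fosotan → hafosotan, dekuk → hadekuk) add the prefix ha-.
So wibak → hawibak.

hawibak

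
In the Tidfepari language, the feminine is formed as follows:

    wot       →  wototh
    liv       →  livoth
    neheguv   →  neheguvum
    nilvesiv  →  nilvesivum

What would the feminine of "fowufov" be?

liv and nilvesiv both end in -v yet inflect differently (livoth, nilvesivum), so the final letter is not what conditions the rule; the number of vowels is.
"fowufov" has 3 vowels. The stems with 3 vowels (nilvesiv → nilvesivum, neheguv → neheguvum) add -um.
The other pattern: stems with 1 vowel add -oth.
So fowufov → fowufovum.

fowufovum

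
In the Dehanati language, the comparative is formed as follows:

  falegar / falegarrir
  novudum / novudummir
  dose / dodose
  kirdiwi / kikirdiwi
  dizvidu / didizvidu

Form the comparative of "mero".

memero

novudum and dizvidu both have last vowel 'u' yet inflect differently (novudummir, didizvidu), so the last vowel is not what conditions the rule; whether the stem ends in a vowel or a consonant is.
"mero" ends in a vowel. The stems ending in a vowel (dose → dodose, kirdiwi → kikirdiwi, dizvidu → didizvidu) repeat the first consonant+vowel as a prefix.
The other pattern: stems ending in a consonant double the final consonant and add -ir.
So mero → memero.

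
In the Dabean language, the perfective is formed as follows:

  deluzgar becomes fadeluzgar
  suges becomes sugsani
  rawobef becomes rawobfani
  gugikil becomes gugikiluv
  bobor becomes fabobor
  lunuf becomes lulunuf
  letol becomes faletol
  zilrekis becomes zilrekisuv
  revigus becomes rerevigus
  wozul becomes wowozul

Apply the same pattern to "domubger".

domubgrani

suges and revigus both end in -s yet inflect differently (sugsani, rerevigus), so the final letter is not what conditions the rule; the last vowel is.
"domubger" has last vowel 'e'. The stems whose last vowel is 'e' (rawobef → rawobfani, suges → sugsani) delete the last vowel and add -ani.
So domubger → domubgrani.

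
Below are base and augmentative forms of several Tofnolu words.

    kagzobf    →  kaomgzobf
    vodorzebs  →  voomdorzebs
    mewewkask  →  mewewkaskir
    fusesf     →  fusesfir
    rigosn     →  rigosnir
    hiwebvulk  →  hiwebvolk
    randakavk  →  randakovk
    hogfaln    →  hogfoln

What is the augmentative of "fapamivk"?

fapamovk

"fapamivk" has second-to-last letter 'v'. The one such stem in the data (randakavk → randakovk) changes the last vowel to 'o' (as do hiwebvulk, hogfaln), so the same rule applies.
The other patterns: stems whose second-to-last letter is 'b' insert -om- after the first vowel; stems whose second-to-last letter is 's' add -ir.
So fapamivk → fapamovk.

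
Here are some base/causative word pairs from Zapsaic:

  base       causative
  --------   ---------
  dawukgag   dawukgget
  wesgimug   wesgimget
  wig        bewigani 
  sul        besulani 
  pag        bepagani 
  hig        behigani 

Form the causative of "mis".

dawukgag and wig both end in -g yet inflect differently (dawukgget, bewigani), so the final letter is not what conditions the rule; the number of vowels is.
"mis" has 1 vowel. The stems with 1 vowel (wig → bewigani, sul → besulani, pag → bepagani) add be- … -ani around the stem.
The other pattern: stems with 3 vowels delete the last vowel and add -et.
So mis → bemisani.

bemisani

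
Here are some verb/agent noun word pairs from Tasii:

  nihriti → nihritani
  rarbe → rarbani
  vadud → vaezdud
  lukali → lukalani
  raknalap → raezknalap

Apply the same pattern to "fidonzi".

fidonzani

raknalap and rarbe both begin with r- yet inflect differently (raezknalap, rarbani), so the first letter is not what conditions the rule; whether the stem ends in a vowel or a consonant is.
"fidonzi" ends in a vowel. The stems ending in a vowel (lukali → lukalani, nihriti → nihritani, rarbe → rarbani) drop the final letter and add -ani.
So fidonzi → fidonzani.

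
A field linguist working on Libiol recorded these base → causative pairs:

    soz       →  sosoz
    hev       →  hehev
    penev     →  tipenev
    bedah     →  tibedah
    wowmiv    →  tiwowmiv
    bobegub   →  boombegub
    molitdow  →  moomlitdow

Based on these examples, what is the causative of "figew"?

tifigew

hev and penev both end in -v yet inflect differently (hehev, tipenev), so the final letter is not what conditions the rule; the number of vowels is.
"figew" has 2 vowels. The stems with 2 vowels (penev → tipenev, bedah → tibedah, wowmiv → tiwowmiv) add the prefix ti-.
The other patterns: stems with 1 vowel repeat the first consonant+vowel as a prefix; stems with 3 vowels insert -om- after the first vowel.
So figew → tifigew.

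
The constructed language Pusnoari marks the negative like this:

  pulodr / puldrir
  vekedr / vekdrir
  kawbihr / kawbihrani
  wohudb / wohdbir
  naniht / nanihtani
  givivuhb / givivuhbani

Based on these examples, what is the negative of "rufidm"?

rufdmir

"rufidm" has second-to-last letter 'd'. The stems whose second-to-last letter is 'd' (vekedr → vekdrir, wohudb → wohdbir, pulodr → puldrir) delete the last vowel and add -ir.
The other pattern: stems whose second-to-last letter is 'h' add -ani.
So rufidm → rufdmir.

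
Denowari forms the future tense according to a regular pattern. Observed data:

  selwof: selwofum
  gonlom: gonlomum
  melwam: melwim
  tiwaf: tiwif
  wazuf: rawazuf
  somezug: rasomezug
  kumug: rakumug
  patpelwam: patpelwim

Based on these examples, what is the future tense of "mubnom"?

"mubnom" has last vowel 'o'. The stems whose last vowel is 'o' (selwof → selwofum, gonlom → gonlomum) add -um.
So mubnom → mubnomum.

mubnomum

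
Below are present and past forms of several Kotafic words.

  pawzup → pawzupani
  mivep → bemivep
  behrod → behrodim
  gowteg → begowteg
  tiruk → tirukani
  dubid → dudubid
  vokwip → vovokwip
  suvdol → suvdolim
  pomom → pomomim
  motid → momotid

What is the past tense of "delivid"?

behrod and dubid both end in -d yet inflect differently (behrodim, dudubid), so the final letter is not what conditions the rule; the last vowel is.
"delivid" has last vowel 'i'. The stems whose last vowel is 'i' (vokwip → vovokwip, dubid → dudubid, motid → momotid) repeat the first consonant+vowel as a prefix.
The other patterns: stems whose last vowel is 'o' add -im; stems whose last vowel is 'u' add -ani; stems whose last vowel is 'e' add the prefix be-.
So delivid → dedelivid.

dedelivid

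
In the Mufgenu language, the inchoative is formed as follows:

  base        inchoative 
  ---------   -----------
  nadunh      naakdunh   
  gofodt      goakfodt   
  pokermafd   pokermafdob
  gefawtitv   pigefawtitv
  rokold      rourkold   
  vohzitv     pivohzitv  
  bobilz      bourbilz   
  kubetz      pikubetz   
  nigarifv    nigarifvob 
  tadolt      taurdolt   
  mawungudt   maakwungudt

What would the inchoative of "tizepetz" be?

nigarifv and gefawtitv both end in -v yet inflect differently (nigarifvob, pigefawtitv), so the final letter is not what conditions the rule; the second-to-last letter is.
"tizepetz" has second-to-last letter 't'. The stems whose second-to-last letter is 't' (gefawtitv → pigefawtitv, kubetz → pikubetz, vohzitv → pivohzitv) add the prefix pi-.
The other patterns: stems whose second-to-last letter is 'f' add -ob; stems whose second-to-last letter is 'l' insert -ur- after the first vowel; stems whose second-to-last letter is 'd' or 'n' insert -ak- after the first vowel.
So tizepetz → pitizepetz.

pitizepetz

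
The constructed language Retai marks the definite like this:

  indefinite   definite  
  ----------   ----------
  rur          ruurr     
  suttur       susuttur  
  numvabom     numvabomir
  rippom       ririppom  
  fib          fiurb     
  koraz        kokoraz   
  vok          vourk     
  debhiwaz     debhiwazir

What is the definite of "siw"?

siurw

rur and suttur both end in -r yet inflect differently (ruurr, susuttur), so the final letter is not what conditions the rule; the number of vowels is.
"siw" has 1 vowel. The stems with 1 vowel (rur → ruurr, vok → vourk, fib → fiurb) insert -ur- after the first vowel.
The other patterns: stems with 2 vowels repeat the first consonant+vowel as a prefix; stems with 3 vowels add -ir.
So siw → siurw.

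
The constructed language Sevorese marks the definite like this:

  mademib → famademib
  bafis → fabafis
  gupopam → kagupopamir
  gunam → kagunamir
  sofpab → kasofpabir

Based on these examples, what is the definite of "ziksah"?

mademib and sofpab both end in -b yet inflect differently (famademib, kasofpabir), so the final letter is not what conditions the rule; the last vowel is.
"ziksah" has last vowel 'a'. The stems whose last vowel is 'a' (gupopam → kagupopamir, gunam → kagunamir, sofpab → kasofpabir) add ka- … -ir around the stem.
The other pattern: stems whose last vowel is 'i' add the prefix fa-.
So ziksah → kaziksahir.

kaziksahir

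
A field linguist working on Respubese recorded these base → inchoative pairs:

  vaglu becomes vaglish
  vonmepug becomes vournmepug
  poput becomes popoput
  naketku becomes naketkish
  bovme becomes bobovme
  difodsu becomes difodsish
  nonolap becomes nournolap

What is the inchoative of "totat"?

tototat

poput and naketku both have last vowel 'u' yet inflect differently (popoput, naketkish), so the last vowel is not what conditions the rule; the final letter is.
"totat" ends in -t. The one such stem in the data (poput → popoput) repeats the first consonant+vowel as a prefix (as does bovme), so the same rule applies.
So totat → tototat.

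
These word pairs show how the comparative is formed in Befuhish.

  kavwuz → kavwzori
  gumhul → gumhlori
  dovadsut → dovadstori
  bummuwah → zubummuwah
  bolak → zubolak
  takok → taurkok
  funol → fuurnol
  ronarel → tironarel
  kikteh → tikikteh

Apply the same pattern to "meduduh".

bolak and takok both end in -k yet inflect differently (zubolak, taurkok), so the final letter is not what conditions the rule; the last vowel is.
"meduduh" has last vowel 'u'. The stems whose last vowel is 'u' (kavwuz → kavwzori, gumhul → gumhlori, dovadsut → dovadstori) delete the last vowel and add -ori.
The other patterns: stems whose last vowel is 'a' add the prefix zu-; stems whose last vowel is 'o' insert -ur- after the first vowel; stems whose last vowel is 'e' add the prefix ti-.
So meduduh → medudhori.

medudhori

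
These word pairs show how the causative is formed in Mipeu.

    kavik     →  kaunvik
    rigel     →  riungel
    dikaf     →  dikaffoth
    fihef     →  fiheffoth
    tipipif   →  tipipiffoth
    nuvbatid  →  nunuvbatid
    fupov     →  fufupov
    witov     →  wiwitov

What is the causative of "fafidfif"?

rigel and fihef both have last vowel 'e' yet inflect differently (riungel, fiheffoth), so the last vowel is not what conditions the rule; the final letter is.
"fafidfif" ends in -f. The stems ending in -f (dikaf → dikaffoth, fihef → fiheffoth, tipipif → tipipiffoth) double the final consonant and add -oth.
The other patterns: stems ending in -k or -l insert -un- after the first vowel; stems ending in -d or -v repeat the first consonant+vowel as a prefix.
So fafidfif → fafidfiffoth.

fafidfiffoth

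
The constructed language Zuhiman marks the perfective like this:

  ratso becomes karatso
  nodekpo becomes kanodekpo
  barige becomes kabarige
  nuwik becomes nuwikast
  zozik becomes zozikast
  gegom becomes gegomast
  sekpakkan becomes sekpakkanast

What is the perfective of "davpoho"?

ratso and gegom both have last vowel 'o' yet inflect differently (karatso, gegomast), so the last vowel is not what conditions the rule; whether the stem ends in a vowel or a consonant is.
"davpoho" ends in a vowel. The stems ending in a vowel (ratso → karatso, nodekpo → kanodekpo, barige → kabarige) add the prefix ka-.
The other pattern: stems ending in a consonant add -ast.
So davpoho → kadavpoho.

kadavpoho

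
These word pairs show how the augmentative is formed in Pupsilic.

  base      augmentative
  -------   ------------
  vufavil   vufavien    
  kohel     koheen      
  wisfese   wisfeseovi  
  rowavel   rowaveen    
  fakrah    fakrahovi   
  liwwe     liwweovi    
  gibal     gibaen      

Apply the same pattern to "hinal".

hinaen

gibal and fakrah both have last vowel 'a' yet inflect differently (gibaen, fakrahovi), so the last vowel is not what conditions the rule; the final letter is.
"hinal" ends in -l. The stems ending in -l (gibal → gibaen, rowavel → rowaveen, kohel → koheen) drop the final letter and add -en.
So hinal → hinaen.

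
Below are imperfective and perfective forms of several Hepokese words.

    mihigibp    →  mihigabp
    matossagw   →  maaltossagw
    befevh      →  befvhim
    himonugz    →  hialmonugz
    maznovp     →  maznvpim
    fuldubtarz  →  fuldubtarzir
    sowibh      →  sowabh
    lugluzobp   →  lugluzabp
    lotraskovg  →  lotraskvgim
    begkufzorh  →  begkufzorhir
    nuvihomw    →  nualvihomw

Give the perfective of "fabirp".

fabirpir

maznovp and lugluzobp both end in -p yet inflect differently (maznvpim, lugluzabp), so the final letter is not what conditions the rule; the second-to-last letter is.
"fabirp" has second-to-last letter 'r'. The stems whose second-to-last letter is 'r' (begkufzorh → begkufzorhir, fuldubtarz → fuldubtarzir) add -ir.
The other patterns: stems whose second-to-last letter is 'v' delete the last vowel and add -im; stems whose second-to-last letter is 'b' change the last vowel to 'a'; stems whose second-to-last letter is 'g' or 'm' insert -al- after the first vowel.
So fabirp → fabirpir.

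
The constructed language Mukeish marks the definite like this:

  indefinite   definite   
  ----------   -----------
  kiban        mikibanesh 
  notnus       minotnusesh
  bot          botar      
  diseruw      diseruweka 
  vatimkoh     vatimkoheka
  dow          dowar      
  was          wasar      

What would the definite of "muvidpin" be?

muvidpineka

was and notnus both end in -s yet inflect differently (wasar, minotnusesh), so the final letter is not what conditions the rule; the number of vowels is.
"muvidpin" has 3 vowels. The stems with 3 vowels (vatimkoh → vatimkoheka, diseruw → diseruweka) add -eka.
So muvidpin → muvidpineka.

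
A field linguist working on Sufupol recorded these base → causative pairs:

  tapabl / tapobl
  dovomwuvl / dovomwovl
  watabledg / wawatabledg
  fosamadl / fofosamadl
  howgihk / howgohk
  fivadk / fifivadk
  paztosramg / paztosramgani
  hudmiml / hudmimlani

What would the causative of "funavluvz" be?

funavlovz

watabledg and paztosramg both end in -g yet inflect differently (wawatabledg, paztosramgani), so the final letter is not what conditions the rule; the second-to-last letter is.
"funavluvz" has second-to-last letter 'v'. The one such stem in the data (dovomwuvl → dovomwovl) changes the last vowel to 'o' (as do howgihk, tapabl), so the same rule applies.
So funavluvz → funavlovz.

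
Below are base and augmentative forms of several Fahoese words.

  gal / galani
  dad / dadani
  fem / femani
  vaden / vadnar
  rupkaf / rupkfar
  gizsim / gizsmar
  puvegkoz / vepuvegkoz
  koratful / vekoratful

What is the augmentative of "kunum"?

kunmar

fem and gizsim both end in -m yet inflect differently (femani, gizsmar), so the final letter is not what conditions the rule; the number of vowels is.
"kunum" has 2 vowels. The stems with 2 vowels (vaden → vadnar, rupkaf → rupkfar, gizsim → gizsmar) delete the last vowel and add -ar.
The other patterns: stems with 1 vowel add -ani; stems with 3 vowels add the prefix ve-.
So kunum → kunmar.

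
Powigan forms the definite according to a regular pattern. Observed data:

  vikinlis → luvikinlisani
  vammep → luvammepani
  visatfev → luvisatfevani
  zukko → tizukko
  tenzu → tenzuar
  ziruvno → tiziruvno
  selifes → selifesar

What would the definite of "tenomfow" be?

selifes and vikinlis both end in -s yet inflect differently (selifesar, luvikinlisani), so the final letter is not what conditions the rule; the first letter is.
"tenomfow" begins with t-. The one such stem in the data (tenzu → tenzuar) adds -ar, so the same rule applies.
So tenomfow → tenomfowar.

tenomfowar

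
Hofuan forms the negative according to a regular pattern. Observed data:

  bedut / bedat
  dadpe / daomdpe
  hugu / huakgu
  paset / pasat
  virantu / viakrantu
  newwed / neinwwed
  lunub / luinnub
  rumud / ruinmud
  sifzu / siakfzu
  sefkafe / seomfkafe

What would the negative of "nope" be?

noompe

"nope" ends in -e. The stems ending in -e (dadpe → daomdpe, sefkafe → seomfkafe) insert -om- after the first vowel.
The other patterns: stems ending in -t change the last vowel to 'a'; stems ending in -u insert -ak- after the first vowel; stems ending in -b or -d insert -in- after the first vowel.
So nope → noompe.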